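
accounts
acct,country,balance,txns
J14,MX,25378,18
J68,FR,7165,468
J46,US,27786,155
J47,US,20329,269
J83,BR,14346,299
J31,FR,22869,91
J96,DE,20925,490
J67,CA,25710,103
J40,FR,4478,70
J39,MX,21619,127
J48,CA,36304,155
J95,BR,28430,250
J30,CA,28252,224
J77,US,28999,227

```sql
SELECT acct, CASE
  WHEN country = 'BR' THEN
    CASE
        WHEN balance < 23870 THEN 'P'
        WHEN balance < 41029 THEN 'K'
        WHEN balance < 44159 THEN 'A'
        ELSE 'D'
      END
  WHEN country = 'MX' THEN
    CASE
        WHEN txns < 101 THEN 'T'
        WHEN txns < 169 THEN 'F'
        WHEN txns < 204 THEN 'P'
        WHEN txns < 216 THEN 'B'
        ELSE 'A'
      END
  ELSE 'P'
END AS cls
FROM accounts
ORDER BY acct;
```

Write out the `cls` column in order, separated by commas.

acct=J14: country='MX' → inner[txns < 101] → T
acct=J30: country='CA' → outer ELSE → P
acct=J31: country='FR' → outer ELSE → P
acct=J39: country='MX' → inner[txns < 169] → F
acct=J40: country='FR' → outer ELSE → P
acct=J46: country='US' → outer ELSE → P
acct=J47: country='US' → outer ELSE → P
acct=J48: country='CA' → outer ELSE → P
acct=J67: country='CA' → outer ELSE → P
acct=J68: country='FR' → outer ELSE → P
acct=J77: country='US' → outer ELSE → P
acct=J83: country='BR' → inner[balance < 23870] → P
acct=J95: country='BR' → inner[balance < 41029] → K
acct=J96: country='DE' → outer ELSE → P

T, P, P, F, P, P, P, P, P, P, P, P, K, P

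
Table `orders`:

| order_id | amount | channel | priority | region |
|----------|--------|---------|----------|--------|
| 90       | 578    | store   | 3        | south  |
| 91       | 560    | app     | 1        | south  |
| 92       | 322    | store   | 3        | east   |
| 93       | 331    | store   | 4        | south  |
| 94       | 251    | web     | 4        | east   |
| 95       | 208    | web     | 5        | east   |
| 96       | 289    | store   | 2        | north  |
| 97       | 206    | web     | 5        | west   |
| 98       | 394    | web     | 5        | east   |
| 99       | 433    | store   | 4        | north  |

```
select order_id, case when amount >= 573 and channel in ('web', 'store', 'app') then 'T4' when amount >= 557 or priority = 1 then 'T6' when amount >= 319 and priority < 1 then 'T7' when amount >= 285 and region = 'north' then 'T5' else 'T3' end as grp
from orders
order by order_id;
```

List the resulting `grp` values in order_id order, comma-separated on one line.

order_id=90: amount >= 573 and channel in ('web', 'store', 'app') → T4
order_id=91: amount >= 557 or priority = 1 → T6
order_id=92: ELSE → T3
order_id=93: ELSE → T3
order_id=94: ELSE → T3
order_id=95: ELSE → T3
order_id=96: amount >= 285 and region = 'north' → T5
order_id=97: ELSE → T3
order_id=98: ELSE → T3
order_id=99: amount >= 285 and region = 'north' → T5

T4, T6, T3, T3, T3, T3, T5, T3, T3, T5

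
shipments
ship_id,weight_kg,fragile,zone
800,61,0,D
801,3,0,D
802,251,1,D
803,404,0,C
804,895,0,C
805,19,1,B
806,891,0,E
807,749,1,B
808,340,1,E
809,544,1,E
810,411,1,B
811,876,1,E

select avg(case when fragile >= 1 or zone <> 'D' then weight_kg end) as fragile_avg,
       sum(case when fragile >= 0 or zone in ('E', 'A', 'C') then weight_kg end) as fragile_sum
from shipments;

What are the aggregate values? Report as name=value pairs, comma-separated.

[fragile_avg: fragile >= 1 or zone <> 'D']
ship_id=800: ✗
ship_id=801: ✗
ship_id=802: ✓ → 251
ship_id=803: ✓ → 404
ship_id=804: ✓ → 895
ship_id=805: ✓ → 19
ship_id=806: ✓ → 891
ship_id=807: ✓ → 749
ship_id=808: ✓ → 340
ship_id=809: ✓ → 544
ship_id=810: ✓ → 411
ship_id=811: ✓ → 876
fragile_avg = (251 + 404 + 895 + 19 + 891 + 749 + 340 + 544 + 411 + 876) / 10 = 538
—
[fragile_sum: fragile >= 0 or zone in ('E', 'A', 'C')]
ship_id=800: ✓ → 61
ship_id=801: ✓ → 3
ship_id=802: ✓ → 251
ship_id=803: ✓ → 404
ship_id=804: ✓ → 895
ship_id=805: ✓ → 19
ship_id=806: ✓ → 891
ship_id=807: ✓ → 749
ship_id=808: ✓ → 340
ship_id=809: ✓ → 544
ship_id=810: ✓ → 411
ship_id=811: ✓ → 876
fragile_sum = 61 + 3 + 251 + 404 + 895 + 19 + 891 + 749 + 340 + 544 + 411 + 876 = 5444

fragile_avg=538, fragile_sum=5444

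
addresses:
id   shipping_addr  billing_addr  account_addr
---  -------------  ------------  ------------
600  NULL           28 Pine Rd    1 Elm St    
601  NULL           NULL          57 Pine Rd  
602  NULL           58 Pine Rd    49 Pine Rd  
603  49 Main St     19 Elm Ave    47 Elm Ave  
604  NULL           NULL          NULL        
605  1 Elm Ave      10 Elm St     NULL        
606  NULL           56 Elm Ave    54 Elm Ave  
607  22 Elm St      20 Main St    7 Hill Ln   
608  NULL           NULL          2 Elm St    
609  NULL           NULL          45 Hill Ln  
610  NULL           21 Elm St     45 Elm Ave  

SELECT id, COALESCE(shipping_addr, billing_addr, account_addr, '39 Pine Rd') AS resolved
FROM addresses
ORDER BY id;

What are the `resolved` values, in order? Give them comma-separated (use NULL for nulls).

id=600: shipping_addr=NULL, billing_addr=28 Pine Rd → 28 Pine Rd
id=601: shipping_addr=NULL, billing_addr=NULL, account_addr=57 Pine Rd → 57 Pine Rd
id=602: shipping_addr=NULL, billing_addr=58 Pine Rd → 58 Pine Rd
id=603: shipping_addr=49 Main St → 49 Main St
id=604: shipping_addr=NULL, billing_addr=NULL, account_addr=NULL, → literal 39 Pine Rd → 39 Pine Rd
id=605: shipping_addr=1 Elm Ave → 1 Elm Ave
id=606: shipping_addr=NULL, billing_addr=56 Elm Ave → 56 Elm Ave
id=607: shipping_addr=22 Elm St → 22 Elm St
id=608: shipping_addr=NULL, billing_addr=NULL, account_addr=2 Elm St → 2 Elm St
id=609: shipping_addr=NULL, billing_addr=NULL, account_addr=45 Hill Ln → 45 Hill Ln
id=610: shipping_addr=NULL, billing_addr=21 Elm St → 21 Elm St

28 Pine Rd, 57 Pine Rd, 58 Pine Rd, 49 Main St, 39 Pine Rd, 1 Elm Ave, 56 Elm Ave, 22 Elm St, 2 Elm St, 45 Hill Ln, 21 Elm St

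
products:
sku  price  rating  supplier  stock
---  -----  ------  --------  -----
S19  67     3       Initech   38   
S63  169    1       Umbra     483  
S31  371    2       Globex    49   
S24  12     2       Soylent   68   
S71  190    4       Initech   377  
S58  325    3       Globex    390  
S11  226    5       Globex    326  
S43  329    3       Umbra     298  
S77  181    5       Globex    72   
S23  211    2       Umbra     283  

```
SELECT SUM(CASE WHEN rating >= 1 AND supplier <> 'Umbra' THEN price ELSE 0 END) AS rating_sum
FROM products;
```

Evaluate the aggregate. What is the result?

sku=S19: ✓ → 67
sku=S63: ✗
sku=S31: ✓ → 371
sku=S24: ✓ → 12
sku=S71: ✓ → 190
sku=S58: ✓ → 325
sku=S11: ✓ → 226
sku=S43: ✗
sku=S77: ✓ → 181
sku=S23: ✗
rating_sum = 67 + 371 + 12 + 190 + 325 + 226 + 181 = 1372

1372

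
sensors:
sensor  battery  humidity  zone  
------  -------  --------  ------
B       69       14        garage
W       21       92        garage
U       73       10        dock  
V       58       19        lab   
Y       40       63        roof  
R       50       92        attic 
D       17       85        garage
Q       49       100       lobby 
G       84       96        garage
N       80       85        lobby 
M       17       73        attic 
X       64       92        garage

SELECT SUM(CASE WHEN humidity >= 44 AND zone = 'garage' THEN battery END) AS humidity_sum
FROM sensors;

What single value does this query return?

186

sensor=B: ✗
sensor=W: ✓ → 21
sensor=U: ✗
sensor=V: ✗
sensor=Y: ✗
sensor=R: ✗
sensor=D: ✓ → 17
sensor=Q: ✗
sensor=G: ✓ → 84
sensor=N: ✗
sensor=M: ✗
sensor=X: ✓ → 64
humidity_sum = 21 + 17 + 84 + 64 = 186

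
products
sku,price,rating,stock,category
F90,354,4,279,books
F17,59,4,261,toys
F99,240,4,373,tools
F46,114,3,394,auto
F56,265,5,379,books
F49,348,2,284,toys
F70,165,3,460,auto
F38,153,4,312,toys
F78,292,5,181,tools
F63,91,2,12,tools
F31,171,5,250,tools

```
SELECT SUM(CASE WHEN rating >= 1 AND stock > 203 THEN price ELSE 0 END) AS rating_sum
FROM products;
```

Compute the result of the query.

sku=F90: ✓ → 354
sku=F17: ✓ → 59
sku=F99: ✓ → 240
sku=F46: ✓ → 114
sku=F56: ✓ → 265
sku=F49: ✓ → 348
sku=F70: ✓ → 165
sku=F38: ✓ → 153
sku=F78: ✗
sku=F63: ✗
sku=F31: ✓ → 171
rating_sum = 354 + 59 + 240 + 114 + 265 + 348 + 165 + 153 + 171 = 1869

1869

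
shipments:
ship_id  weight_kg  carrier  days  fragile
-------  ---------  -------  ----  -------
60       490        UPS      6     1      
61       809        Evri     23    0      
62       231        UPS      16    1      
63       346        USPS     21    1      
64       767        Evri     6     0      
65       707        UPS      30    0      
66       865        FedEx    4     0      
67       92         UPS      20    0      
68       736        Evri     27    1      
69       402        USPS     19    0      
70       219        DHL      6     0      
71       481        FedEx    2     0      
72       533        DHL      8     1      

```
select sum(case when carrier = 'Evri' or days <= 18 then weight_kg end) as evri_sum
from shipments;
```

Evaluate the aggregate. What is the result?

5131

ship_id=60: ✓ → 490
ship_id=61: ✓ → 809
ship_id=62: ✓ → 231
ship_id=63: ✗
ship_id=64: ✓ → 767
ship_id=65: ✗
ship_id=66: ✓ → 865
ship_id=67: ✗
ship_id=68: ✓ → 736
ship_id=69: ✗
ship_id=70: ✓ → 219
ship_id=71: ✓ → 481
ship_id=72: ✓ → 533
evri_sum = 490 + 809 + 231 + 767 + 865 + 736 + 219 + 481 + 533 = 5131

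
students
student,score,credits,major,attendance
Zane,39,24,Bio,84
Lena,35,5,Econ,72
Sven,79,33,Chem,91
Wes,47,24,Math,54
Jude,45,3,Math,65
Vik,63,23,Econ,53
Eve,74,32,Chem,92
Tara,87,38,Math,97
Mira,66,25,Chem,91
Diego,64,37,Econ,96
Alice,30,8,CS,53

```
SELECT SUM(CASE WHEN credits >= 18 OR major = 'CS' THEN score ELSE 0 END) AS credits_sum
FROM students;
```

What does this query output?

student=Zane: ✓ → 39
student=Lena: ✗
student=Sven: ✓ → 79
student=Wes: ✓ → 47
student=Jude: ✗
student=Vik: ✓ → 63
student=Eve: ✓ → 74
student=Tara: ✓ → 87
student=Mira: ✓ → 66
student=Diego: ✓ → 64
student=Alice: ✓ → 30
credits_sum = 39 + 79 + 47 + 63 + 74 + 87 + 66 + 64 + 30 = 549

549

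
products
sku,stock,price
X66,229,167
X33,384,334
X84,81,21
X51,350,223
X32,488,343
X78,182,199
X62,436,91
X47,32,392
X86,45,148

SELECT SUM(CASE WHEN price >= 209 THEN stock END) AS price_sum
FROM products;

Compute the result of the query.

sku=X66: ✗
sku=X33: ✓ → 384
sku=X84: ✗
sku=X51: ✓ → 350
sku=X32: ✓ → 488
sku=X78: ✗
sku=X62: ✗
sku=X47: ✓ → 32
sku=X86: ✗
price_sum = 384 + 350 + 488 + 32 = 1254

1254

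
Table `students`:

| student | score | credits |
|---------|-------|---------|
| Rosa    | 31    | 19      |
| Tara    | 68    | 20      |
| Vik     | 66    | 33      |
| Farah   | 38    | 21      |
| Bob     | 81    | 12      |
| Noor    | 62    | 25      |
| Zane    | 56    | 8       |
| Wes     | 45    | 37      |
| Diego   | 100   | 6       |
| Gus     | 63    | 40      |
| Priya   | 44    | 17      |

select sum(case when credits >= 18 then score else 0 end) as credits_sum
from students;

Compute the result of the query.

student=Rosa: ✓ → 31
student=Tara: ✓ → 68
student=Vik: ✓ → 66
student=Farah: ✓ → 38
student=Bob: ✗
student=Noor: ✓ → 62
student=Zane: ✗
student=Wes: ✓ → 45
student=Diego: ✗
student=Gus: ✓ → 63
student=Priya: ✗
credits_sum = 31 + 68 + 66 + 38 + 62 + 45 + 63 = 373

373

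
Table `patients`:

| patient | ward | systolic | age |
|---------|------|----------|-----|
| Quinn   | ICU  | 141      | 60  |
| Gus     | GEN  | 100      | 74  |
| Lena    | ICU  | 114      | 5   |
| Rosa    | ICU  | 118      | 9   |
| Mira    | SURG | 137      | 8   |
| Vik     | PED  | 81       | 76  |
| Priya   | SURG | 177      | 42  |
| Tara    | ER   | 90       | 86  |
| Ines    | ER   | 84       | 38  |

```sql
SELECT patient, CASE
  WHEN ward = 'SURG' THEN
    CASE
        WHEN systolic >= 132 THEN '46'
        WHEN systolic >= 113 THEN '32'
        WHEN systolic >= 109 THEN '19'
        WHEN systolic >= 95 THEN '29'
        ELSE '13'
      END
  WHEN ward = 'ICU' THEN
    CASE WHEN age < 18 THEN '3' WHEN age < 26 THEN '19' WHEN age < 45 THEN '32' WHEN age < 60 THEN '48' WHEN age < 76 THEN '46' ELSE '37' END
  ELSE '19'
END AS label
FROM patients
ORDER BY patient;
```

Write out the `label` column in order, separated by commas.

patient=Gus: ward='GEN' → outer ELSE → 19
patient=Ines: ward='ER' → outer ELSE → 19
patient=Lena: ward='ICU' → inner[age < 18] → 3
patient=Mira: ward='SURG' → inner[systolic >= 132] → 46
patient=Priya: ward='SURG' → inner[systolic >= 132] → 46
patient=Quinn: ward='ICU' → inner[age < 76] → 46
patient=Rosa: ward='ICU' → inner[age < 18] → 3
patient=Tara: ward='ER' → outer ELSE → 19
patient=Vik: ward='PED' → outer ELSE → 19

19, 19, 3, 46, 46, 46, 3, 19, 19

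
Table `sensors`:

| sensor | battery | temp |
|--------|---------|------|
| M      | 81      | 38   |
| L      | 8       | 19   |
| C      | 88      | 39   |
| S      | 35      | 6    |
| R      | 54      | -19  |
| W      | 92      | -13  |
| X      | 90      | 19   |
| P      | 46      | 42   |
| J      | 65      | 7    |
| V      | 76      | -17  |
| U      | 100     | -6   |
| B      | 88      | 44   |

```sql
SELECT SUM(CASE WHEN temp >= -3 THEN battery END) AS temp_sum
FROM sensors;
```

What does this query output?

sensor=M: ✓ → 81
sensor=L: ✓ → 8
sensor=C: ✓ → 88
sensor=S: ✓ → 35
sensor=R: ✗
sensor=W: ✗
sensor=X: ✓ → 90
sensor=P: ✓ → 46
sensor=J: ✓ → 65
sensor=V: ✗
sensor=U: ✗
sensor=B: ✓ → 88
temp_sum = 81 + 8 + 88 + 35 + 90 + 46 + 65 + 88 = 501

501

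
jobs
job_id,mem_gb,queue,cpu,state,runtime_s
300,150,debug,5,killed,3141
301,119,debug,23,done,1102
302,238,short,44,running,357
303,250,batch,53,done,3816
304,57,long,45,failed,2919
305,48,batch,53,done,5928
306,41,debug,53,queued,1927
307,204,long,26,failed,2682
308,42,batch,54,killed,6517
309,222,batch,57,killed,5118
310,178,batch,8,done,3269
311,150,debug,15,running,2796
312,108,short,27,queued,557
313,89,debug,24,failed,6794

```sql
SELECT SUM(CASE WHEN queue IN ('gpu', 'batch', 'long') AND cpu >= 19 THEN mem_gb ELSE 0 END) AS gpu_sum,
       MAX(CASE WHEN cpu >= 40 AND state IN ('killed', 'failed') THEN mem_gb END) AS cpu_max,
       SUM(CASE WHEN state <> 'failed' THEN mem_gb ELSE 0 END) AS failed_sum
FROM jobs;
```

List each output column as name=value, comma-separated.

gpu_sum=823, cpu_max=222, failed_sum=1546

[gpu_sum: queue IN ('gpu', 'batch', 'long') AND cpu >= 19]
job_id=300: ✗
job_id=301: ✗
job_id=302: ✗
job_id=303: ✓ → 250
job_id=304: ✓ → 57
job_id=305: ✓ → 48
job_id=306: ✗
job_id=307: ✓ → 204
job_id=308: ✓ → 42
job_id=309: ✓ → 222
job_id=310: ✗
job_id=311: ✗
job_id=312: ✗
job_id=313: ✗
gpu_sum = 250 + 57 + 48 + 204 + 42 + 222 = 823
—
[cpu_max: cpu >= 40 AND state IN ('killed', 'failed')]
job_id=300: ✗
job_id=301: ✗
job_id=302: ✗
job_id=303: ✗
job_id=304: ✓ → 57
job_id=305: ✗
job_id=306: ✗
job_id=307: ✗
job_id=308: ✓ → 42
job_id=309: ✓ → 222
job_id=310: ✗
job_id=311: ✗
job_id=312: ✗
job_id=313: ✗
cpu_max = MAX(57, 42, 222) = 222
—
[failed_sum: state <> 'failed']
job_id=300: ✓ → 150
job_id=301: ✓ → 119
job_id=302: ✓ → 238
job_id=303: ✓ → 250
job_id=304: ✗
job_id=305: ✓ → 48
job_id=306: ✓ → 41
job_id=307: ✗
job_id=308: ✓ → 42
job_id=309: ✓ → 222
job_id=310: ✓ → 178
job_id=311: ✓ → 150
job_id=312: ✓ → 108
job_id=313: ✗
failed_sum = 150 + 119 + 238 + 250 + 48 + 41 + 42 + 222 + 178 + 150 + 108 = 1546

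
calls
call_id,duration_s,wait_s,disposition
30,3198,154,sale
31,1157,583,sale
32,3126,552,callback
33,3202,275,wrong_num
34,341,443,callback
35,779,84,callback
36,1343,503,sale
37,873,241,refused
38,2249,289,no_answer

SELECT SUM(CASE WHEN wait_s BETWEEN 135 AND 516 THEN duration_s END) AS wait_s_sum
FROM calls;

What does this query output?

11206

call_id=30: ✓ → 3198
call_id=31: ✗
call_id=32: ✗
call_id=33: ✓ → 3202
call_id=34: ✓ → 341
call_id=35: ✗
call_id=36: ✓ → 1343
call_id=37: ✓ → 873
call_id=38: ✓ → 2249
wait_s_sum = 3198 + 3202 + 341 + 1343 + 873 + 2249 = 11206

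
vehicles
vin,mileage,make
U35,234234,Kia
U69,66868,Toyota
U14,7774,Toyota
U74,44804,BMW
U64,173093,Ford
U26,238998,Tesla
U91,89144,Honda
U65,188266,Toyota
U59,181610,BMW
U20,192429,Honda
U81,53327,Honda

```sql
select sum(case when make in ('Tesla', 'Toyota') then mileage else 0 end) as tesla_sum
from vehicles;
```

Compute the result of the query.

vin=U35: ✗
vin=U69: ✓ → 66868
vin=U14: ✓ → 7774
vin=U74: ✗
vin=U64: ✗
vin=U26: ✓ → 238998
vin=U91: ✗
vin=U65: ✓ → 188266
vin=U59: ✗
vin=U20: ✗
vin=U81: ✗
tesla_sum = 66868 + 7774 + 238998 + 188266 = 501906

501906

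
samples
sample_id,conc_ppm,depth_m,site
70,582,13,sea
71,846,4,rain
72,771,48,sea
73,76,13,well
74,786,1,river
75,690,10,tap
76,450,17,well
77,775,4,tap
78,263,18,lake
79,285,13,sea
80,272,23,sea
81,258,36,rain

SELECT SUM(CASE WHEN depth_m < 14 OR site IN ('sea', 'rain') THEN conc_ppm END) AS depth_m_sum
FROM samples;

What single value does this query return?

5341

sample_id=70: ✓ → 582
sample_id=71: ✓ → 846
sample_id=72: ✓ → 771
sample_id=73: ✓ → 76
sample_id=74: ✓ → 786
sample_id=75: ✓ → 690
sample_id=76: ✗
sample_id=77: ✓ → 775
sample_id=78: ✗
sample_id=79: ✓ → 285
sample_id=80: ✓ → 272
sample_id=81: ✓ → 258
depth_m_sum = 582 + 846 + 771 + 76 + 786 + 690 + 775 + 285 + 272 + 258 = 5341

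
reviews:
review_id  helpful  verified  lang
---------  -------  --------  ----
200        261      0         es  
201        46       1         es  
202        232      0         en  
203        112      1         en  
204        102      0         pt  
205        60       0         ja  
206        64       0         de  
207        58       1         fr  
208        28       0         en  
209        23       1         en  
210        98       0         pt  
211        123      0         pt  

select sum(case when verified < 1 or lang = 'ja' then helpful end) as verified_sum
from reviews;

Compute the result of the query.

review_id=200: ✓ → 261
review_id=201: ✗
review_id=202: ✓ → 232
review_id=203: ✗
review_id=204: ✓ → 102
review_id=205: ✓ → 60
review_id=206: ✓ → 64
review_id=207: ✗
review_id=208: ✓ → 28
review_id=209: ✗
review_id=210: ✓ → 98
review_id=211: ✓ → 123
verified_sum = 261 + 232 + 102 + 60 + 64 + 28 + 98 + 123 = 968

968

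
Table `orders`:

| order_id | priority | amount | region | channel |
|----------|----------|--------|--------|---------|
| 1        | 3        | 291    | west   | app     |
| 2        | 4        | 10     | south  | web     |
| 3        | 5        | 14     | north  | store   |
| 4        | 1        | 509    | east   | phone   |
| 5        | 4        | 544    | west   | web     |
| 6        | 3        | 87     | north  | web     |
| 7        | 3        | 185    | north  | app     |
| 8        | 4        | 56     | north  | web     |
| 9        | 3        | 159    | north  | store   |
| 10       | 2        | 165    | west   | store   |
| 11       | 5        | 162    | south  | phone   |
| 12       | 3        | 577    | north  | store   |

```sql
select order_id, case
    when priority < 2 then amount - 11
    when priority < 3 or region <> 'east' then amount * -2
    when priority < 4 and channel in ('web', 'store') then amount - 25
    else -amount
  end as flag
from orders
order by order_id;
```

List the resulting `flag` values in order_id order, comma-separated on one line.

-582, -20, -28, 498, -1088, -174, -370, -112, -318, -330, -324, -1154

order_id=1: priority < 3 or region <> 'east' → -582
order_id=2: priority < 3 or region <> 'east' → -20
order_id=3: priority < 3 or region <> 'east' → -28
order_id=4: priority < 2 → 498
order_id=5: priority < 3 or region <> 'east' → -1088
order_id=6: priority < 3 or region <> 'east' → -174
order_id=7: priority < 3 or region <> 'east' → -370
order_id=8: priority < 3 or region <> 'east' → -112
order_id=9: priority < 3 or region <> 'east' → -318
order_id=10: priority < 3 or region <> 'east' → -330
order_id=11: priority < 3 or region <> 'east' → -324
order_id=12: priority < 3 or region <> 'east' → -1154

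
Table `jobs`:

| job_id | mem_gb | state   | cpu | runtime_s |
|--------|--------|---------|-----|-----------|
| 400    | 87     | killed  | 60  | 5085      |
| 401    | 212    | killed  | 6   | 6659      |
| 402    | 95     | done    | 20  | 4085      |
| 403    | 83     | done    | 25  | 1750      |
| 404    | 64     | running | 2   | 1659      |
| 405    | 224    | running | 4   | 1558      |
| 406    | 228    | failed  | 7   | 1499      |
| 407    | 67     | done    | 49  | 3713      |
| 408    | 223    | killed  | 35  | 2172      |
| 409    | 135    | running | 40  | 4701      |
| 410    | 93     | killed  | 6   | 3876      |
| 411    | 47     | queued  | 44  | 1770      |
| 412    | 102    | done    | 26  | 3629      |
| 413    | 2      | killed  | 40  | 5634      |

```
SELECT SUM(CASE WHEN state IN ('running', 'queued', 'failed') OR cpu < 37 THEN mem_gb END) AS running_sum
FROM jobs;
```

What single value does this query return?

job_id=400: ✗
job_id=401: ✓ → 212
job_id=402: ✓ → 95
job_id=403: ✓ → 83
job_id=404: ✓ → 64
job_id=405: ✓ → 224
job_id=406: ✓ → 228
job_id=407: ✗
job_id=408: ✓ → 223
job_id=409: ✓ → 135
job_id=410: ✓ → 93
job_id=411: ✓ → 47
job_id=412: ✓ → 102
job_id=413: ✗
running_sum = 212 + 95 + 83 + 64 + 224 + 228 + 223 + 135 + 93 + 47 + 102 = 1506

1506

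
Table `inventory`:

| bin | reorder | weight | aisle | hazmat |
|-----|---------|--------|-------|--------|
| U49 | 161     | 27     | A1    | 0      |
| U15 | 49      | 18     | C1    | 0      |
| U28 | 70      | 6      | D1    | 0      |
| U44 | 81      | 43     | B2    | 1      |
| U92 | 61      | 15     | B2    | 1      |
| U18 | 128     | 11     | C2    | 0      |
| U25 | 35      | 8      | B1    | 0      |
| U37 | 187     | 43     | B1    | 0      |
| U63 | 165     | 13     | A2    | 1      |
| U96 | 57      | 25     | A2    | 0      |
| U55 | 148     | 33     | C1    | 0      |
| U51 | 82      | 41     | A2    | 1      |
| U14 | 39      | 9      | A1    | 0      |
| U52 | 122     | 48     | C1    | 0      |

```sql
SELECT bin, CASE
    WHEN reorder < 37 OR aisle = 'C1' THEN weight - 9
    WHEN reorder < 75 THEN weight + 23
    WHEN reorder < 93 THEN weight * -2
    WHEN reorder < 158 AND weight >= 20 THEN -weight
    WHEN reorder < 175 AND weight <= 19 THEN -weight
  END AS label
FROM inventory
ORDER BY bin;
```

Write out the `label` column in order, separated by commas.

bin=U14: reorder < 75 → 32
bin=U15: reorder < 37 OR aisle = 'C1' → 9
bin=U18: reorder < 175 AND weight <= 19 → -11
bin=U25: reorder < 37 OR aisle = 'C1' → -1
bin=U28: reorder < 75 → 29
bin=U37: (no match → NULL) → NULL
bin=U44: reorder < 93 → -86
bin=U49: (no match → NULL) → NULL
bin=U51: reorder < 93 → -82
bin=U52: reorder < 37 OR aisle = 'C1' → 39
bin=U55: reorder < 37 OR aisle = 'C1' → 24
bin=U63: reorder < 175 AND weight <= 19 → -13
bin=U92: reorder < 75 → 38
bin=U96: reorder < 75 → 48

32, 9, -11, -1, 29, NULL, -86, NULL, -82, 39, 24, -13, 38, 48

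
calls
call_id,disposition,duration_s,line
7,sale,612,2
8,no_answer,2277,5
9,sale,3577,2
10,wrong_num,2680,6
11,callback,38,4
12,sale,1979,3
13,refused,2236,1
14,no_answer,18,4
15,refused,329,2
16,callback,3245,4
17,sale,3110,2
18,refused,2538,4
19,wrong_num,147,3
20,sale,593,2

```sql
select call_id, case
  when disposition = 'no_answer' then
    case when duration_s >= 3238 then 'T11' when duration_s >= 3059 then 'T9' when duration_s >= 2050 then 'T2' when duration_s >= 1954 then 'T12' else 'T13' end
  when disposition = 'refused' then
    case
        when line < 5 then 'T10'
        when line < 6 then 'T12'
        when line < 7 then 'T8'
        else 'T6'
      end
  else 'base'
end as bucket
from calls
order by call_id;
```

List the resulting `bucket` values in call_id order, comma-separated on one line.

base, T2, base, base, base, base, T10, T13, T10, base, base, T10, base, base

call_id=7: disposition='sale' → outer ELSE → base
call_id=8: disposition='no_answer' → inner[duration_s >= 2050] → T2
call_id=9: disposition='sale' → outer ELSE → base
call_id=10: disposition='wrong_num' → outer ELSE → base
call_id=11: disposition='callback' → outer ELSE → base
call_id=12: disposition='sale' → outer ELSE → base
call_id=13: disposition='refused' → inner[line < 5] → T10
call_id=14: disposition='no_answer' → inner[ELSE] → T13
call_id=15: disposition='refused' → inner[line < 5] → T10
call_id=16: disposition='callback' → outer ELSE → base
call_id=17: disposition='sale' → outer ELSE → base
call_id=18: disposition='refused' → inner[line < 5] → T10
call_id=19: disposition='wrong_num' → outer ELSE → base
call_id=20: disposition='sale' → outer ELSE → base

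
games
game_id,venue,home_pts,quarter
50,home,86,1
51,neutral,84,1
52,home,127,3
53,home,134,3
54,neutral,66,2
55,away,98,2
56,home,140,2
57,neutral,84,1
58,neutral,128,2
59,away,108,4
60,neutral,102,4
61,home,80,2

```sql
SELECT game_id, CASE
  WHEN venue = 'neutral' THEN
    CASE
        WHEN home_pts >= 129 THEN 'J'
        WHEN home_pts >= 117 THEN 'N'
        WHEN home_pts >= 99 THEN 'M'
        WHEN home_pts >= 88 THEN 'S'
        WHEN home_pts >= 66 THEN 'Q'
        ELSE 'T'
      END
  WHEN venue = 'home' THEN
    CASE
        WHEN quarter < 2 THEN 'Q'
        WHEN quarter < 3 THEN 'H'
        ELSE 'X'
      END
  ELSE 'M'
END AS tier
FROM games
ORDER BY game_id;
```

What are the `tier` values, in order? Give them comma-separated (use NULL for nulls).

Q, Q, X, X, Q, M, H, Q, N, M, M, H

game_id=50: venue='home' → inner[quarter < 2] → Q
game_id=51: venue='neutral' → inner[home_pts >= 66] → Q
game_id=52: venue='home' → inner[ELSE] → X
game_id=53: venue='home' → inner[ELSE] → X
game_id=54: venue='neutral' → inner[home_pts >= 66] → Q
game_id=55: venue='away' → outer ELSE → M
game_id=56: venue='home' → inner[quarter < 3] → H
game_id=57: venue='neutral' → inner[home_pts >= 66] → Q
game_id=58: venue='neutral' → inner[home_pts >= 117] → N
game_id=59: venue='away' → outer ELSE → M
game_id=60: venue='neutral' → inner[home_pts >= 99] → M
game_id=61: venue='home' → inner[quarter < 3] → H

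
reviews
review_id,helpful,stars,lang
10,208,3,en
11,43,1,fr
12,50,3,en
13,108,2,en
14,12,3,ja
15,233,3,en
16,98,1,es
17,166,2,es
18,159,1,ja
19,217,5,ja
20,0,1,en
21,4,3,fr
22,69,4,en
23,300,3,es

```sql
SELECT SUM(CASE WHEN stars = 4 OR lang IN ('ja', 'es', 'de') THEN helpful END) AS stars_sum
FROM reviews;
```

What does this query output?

1021

review_id=10: ✗
review_id=11: ✗
review_id=12: ✗
review_id=13: ✗
review_id=14: ✓ → 12
review_id=15: ✗
review_id=16: ✓ → 98
review_id=17: ✓ → 166
review_id=18: ✓ → 159
review_id=19: ✓ → 217
review_id=20: ✗
review_id=21: ✗
review_id=22: ✓ → 69
review_id=23: ✓ → 300
stars_sum = 12 + 98 + 166 + 159 + 217 + 69 + 300 = 1021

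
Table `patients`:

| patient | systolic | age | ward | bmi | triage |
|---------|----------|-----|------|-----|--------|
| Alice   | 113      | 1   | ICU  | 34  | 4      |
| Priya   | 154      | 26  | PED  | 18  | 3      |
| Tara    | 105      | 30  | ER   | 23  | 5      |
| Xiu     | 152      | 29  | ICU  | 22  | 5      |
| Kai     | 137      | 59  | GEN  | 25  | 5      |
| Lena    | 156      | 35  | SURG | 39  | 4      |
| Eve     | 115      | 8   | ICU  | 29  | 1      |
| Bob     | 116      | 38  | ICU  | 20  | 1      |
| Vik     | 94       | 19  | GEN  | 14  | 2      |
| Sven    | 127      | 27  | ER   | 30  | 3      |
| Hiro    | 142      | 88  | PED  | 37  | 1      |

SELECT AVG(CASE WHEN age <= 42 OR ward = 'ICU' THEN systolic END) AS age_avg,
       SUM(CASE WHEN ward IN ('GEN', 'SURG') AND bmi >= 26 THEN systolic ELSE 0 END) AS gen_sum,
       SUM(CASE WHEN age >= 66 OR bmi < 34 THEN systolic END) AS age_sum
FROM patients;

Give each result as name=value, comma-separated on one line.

age_avg=125.7777777778, gen_sum=156, age_sum=1142

[age_avg: age <= 42 OR ward = 'ICU']
patient=Alice: ✓ → 113
patient=Priya: ✓ → 154
patient=Tara: ✓ → 105
patient=Xiu: ✓ → 152
patient=Kai: ✗
patient=Lena: ✓ → 156
patient=Eve: ✓ → 115
patient=Bob: ✓ → 116
patient=Vik: ✓ → 94
patient=Sven: ✓ → 127
patient=Hiro: ✗
age_avg = (113 + 154 + 105 + 152 + 156 + 115 + 116 + 94 + 127) / 9 = 125.7777777778
—
[gen_sum: ward IN ('GEN', 'SURG') AND bmi >= 26]
patient=Alice: ✗
patient=Priya: ✗
patient=Tara: ✗
patient=Xiu: ✗
patient=Kai: ✗
patient=Lena: ✓ → 156
patient=Eve: ✗
patient=Bob: ✗
patient=Vik: ✗
patient=Sven: ✗
patient=Hiro: ✗
gen_sum = 156
—
[age_sum: age >= 66 OR bmi < 34]
patient=Alice: ✗
patient=Priya: ✓ → 154
patient=Tara: ✓ → 105
patient=Xiu: ✓ → 152
patient=Kai: ✓ → 137
patient=Lena: ✗
patient=Eve: ✓ → 115
patient=Bob: ✓ → 116
patient=Vik: ✓ → 94
patient=Sven: ✓ → 127
patient=Hiro: ✓ → 142
age_sum = 154 + 105 + 152 + 137 + 115 + 116 + 94 + 127 + 142 = 1142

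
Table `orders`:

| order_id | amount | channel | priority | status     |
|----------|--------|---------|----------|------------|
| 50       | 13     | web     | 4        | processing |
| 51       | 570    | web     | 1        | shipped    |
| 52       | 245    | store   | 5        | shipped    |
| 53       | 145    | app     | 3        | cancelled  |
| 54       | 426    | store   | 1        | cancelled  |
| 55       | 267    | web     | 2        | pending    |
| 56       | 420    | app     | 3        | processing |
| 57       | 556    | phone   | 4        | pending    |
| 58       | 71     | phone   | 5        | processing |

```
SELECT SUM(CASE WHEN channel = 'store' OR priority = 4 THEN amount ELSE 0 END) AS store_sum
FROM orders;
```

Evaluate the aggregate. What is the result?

order_id=50: ✓ → 13
order_id=51: ✗
order_id=52: ✓ → 245
order_id=53: ✗
order_id=54: ✓ → 426
order_id=55: ✗
order_id=56: ✗
order_id=57: ✓ → 556
order_id=58: ✗
store_sum = 13 + 245 + 426 + 556 = 1240

1240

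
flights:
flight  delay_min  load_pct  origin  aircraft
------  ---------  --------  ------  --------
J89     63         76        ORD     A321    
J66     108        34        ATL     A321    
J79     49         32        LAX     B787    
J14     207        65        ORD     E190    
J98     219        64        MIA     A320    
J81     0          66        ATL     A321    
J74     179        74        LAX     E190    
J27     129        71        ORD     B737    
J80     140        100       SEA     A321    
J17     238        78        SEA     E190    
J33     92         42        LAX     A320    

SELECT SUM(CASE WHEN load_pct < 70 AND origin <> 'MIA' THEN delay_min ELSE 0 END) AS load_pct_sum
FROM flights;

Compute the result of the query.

456

flight=J89: ✗
flight=J66: ✓ → 108
flight=J79: ✓ → 49
flight=J14: ✓ → 207
flight=J98: ✗
flight=J81: ✓ → 0
flight=J74: ✗
flight=J27: ✗
flight=J80: ✗
flight=J17: ✗
flight=J33: ✓ → 92
load_pct_sum = 108 + 49 + 207 + 92 = 456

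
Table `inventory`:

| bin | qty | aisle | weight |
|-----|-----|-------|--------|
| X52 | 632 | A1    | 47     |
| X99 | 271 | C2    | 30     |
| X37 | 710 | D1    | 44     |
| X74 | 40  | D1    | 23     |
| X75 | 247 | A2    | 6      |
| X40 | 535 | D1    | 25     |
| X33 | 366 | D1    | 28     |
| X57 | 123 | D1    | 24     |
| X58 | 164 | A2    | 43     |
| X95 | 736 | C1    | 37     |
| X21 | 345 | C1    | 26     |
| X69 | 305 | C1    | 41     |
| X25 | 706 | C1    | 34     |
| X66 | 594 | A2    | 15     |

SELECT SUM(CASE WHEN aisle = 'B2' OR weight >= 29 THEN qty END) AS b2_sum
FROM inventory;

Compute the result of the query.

bin=X52: ✓ → 632
bin=X99: ✓ → 271
bin=X37: ✓ → 710
bin=X74: ✗
bin=X75: ✗
bin=X40: ✗
bin=X33: ✗
bin=X57: ✗
bin=X58: ✓ → 164
bin=X95: ✓ → 736
bin=X21: ✗
bin=X69: ✓ → 305
bin=X25: ✓ → 706
bin=X66: ✗
b2_sum = 632 + 271 + 710 + 164 + 736 + 305 + 706 = 3524

3524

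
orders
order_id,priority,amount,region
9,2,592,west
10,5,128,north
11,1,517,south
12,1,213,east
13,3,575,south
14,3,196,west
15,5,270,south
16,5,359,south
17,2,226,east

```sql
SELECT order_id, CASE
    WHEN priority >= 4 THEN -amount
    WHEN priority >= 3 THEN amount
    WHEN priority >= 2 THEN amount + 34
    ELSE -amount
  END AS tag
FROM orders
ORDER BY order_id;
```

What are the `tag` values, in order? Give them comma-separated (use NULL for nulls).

order_id=9: priority >= 2 → 626
order_id=10: priority >= 4 → -128
order_id=11: ELSE → -517
order_id=12: ELSE → -213
order_id=13: priority >= 3 → 575
order_id=14: priority >= 3 → 196
order_id=15: priority >= 4 → -270
order_id=16: priority >= 4 → -359
order_id=17: priority >= 2 → 260

626, -128, -517, -213, 575, 196, -270, -359, 260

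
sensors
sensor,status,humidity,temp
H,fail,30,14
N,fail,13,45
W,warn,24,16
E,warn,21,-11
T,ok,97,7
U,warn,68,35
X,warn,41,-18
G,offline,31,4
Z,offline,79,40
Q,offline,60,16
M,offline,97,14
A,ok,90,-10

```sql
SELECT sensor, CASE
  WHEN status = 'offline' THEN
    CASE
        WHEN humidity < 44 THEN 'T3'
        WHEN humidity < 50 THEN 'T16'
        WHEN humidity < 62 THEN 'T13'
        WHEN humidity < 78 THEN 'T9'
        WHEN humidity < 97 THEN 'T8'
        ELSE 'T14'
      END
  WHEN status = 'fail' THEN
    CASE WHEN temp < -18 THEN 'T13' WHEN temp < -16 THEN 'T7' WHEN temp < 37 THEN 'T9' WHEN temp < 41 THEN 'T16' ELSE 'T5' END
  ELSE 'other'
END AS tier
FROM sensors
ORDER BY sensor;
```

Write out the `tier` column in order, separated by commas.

sensor=A: status='ok' → outer ELSE → other
sensor=E: status='warn' → outer ELSE → other
sensor=G: status='offline' → inner[humidity < 44] → T3
sensor=H: status='fail' → inner[temp < 37] → T9
sensor=M: status='offline' → inner[ELSE] → T14
sensor=N: status='fail' → inner[ELSE] → T5
sensor=Q: status='offline' → inner[humidity < 62] → T13
sensor=T: status='ok' → outer ELSE → other
sensor=U: status='warn' → outer ELSE → other
sensor=W: status='warn' → outer ELSE → other
sensor=X: status='warn' → outer ELSE → other
sensor=Z: status='offline' → inner[humidity < 97] → T8

other, other, T3, T9, T14, T5, T13, other, other, other, other, T8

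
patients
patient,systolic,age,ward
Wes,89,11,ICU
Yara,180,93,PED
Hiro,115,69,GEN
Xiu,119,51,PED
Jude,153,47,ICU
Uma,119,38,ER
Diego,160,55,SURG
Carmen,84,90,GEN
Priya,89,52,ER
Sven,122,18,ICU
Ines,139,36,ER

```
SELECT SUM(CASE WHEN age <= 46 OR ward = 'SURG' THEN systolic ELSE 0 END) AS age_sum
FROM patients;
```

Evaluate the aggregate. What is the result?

patient=Wes: ✓ → 89
patient=Yara: ✗
patient=Hiro: ✗
patient=Xiu: ✗
patient=Jude: ✗
patient=Uma: ✓ → 119
patient=Diego: ✓ → 160
patient=Carmen: ✗
patient=Priya: ✗
patient=Sven: ✓ → 122
patient=Ines: ✓ → 139
age_sum = 89 + 119 + 160 + 122 + 139 = 629

629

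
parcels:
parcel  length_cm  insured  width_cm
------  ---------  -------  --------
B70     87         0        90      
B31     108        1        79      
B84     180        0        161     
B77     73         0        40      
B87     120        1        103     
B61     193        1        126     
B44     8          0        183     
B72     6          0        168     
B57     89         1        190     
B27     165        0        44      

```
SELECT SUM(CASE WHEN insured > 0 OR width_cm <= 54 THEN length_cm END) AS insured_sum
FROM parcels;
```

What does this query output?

748

parcel=B70: ✗
parcel=B31: ✓ → 108
parcel=B84: ✗
parcel=B77: ✓ → 73
parcel=B87: ✓ → 120
parcel=B61: ✓ → 193
parcel=B44: ✗
parcel=B72: ✗
parcel=B57: ✓ → 89
parcel=B27: ✓ → 165
insured_sum = 108 + 73 + 120 + 193 + 89 + 165 = 748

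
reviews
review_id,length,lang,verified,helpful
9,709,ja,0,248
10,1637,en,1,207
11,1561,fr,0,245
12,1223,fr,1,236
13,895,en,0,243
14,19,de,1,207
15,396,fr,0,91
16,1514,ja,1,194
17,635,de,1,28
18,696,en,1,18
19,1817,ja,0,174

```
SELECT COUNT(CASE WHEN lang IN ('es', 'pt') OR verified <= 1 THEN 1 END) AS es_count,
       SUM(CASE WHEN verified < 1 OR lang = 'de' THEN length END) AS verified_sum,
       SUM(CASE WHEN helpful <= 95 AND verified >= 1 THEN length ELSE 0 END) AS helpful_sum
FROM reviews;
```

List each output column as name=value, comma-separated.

[es_count: lang IN ('es', 'pt') OR verified <= 1]
review_id=9: ✓ → 1
review_id=10: ✓ → 1
review_id=11: ✓ → 1
review_id=12: ✓ → 1
review_id=13: ✓ → 1
review_id=14: ✓ → 1
review_id=15: ✓ → 1
review_id=16: ✓ → 1
review_id=17: ✓ → 1
review_id=18: ✓ → 1
review_id=19: ✓ → 1
es_count = COUNT(1, 1, 1, 1, 1, 1, 1, 1, 1, 1, 1) = 11
—
[verified_sum: verified < 1 OR lang = 'de']
review_id=9: ✓ → 709
review_id=10: ✗
review_id=11: ✓ → 1561
review_id=12: ✗
review_id=13: ✓ → 895
review_id=14: ✓ → 19
review_id=15: ✓ → 396
review_id=16: ✗
review_id=17: ✓ → 635
review_id=18: ✗
review_id=19: ✓ → 1817
verified_sum = 709 + 1561 + 895 + 19 + 396 + 635 + 1817 = 6032
—
[helpful_sum: helpful <= 95 AND verified >= 1]
review_id=9: ✗
review_id=10: ✗
review_id=11: ✗
review_id=12: ✗
review_id=13: ✗
review_id=14: ✗
review_id=15: ✗
review_id=16: ✗
review_id=17: ✓ → 635
review_id=18: ✓ → 696
review_id=19: ✗
helpful_sum = 635 + 696 = 1331

es_count=11, verified_sum=6032, helpful_sum=1331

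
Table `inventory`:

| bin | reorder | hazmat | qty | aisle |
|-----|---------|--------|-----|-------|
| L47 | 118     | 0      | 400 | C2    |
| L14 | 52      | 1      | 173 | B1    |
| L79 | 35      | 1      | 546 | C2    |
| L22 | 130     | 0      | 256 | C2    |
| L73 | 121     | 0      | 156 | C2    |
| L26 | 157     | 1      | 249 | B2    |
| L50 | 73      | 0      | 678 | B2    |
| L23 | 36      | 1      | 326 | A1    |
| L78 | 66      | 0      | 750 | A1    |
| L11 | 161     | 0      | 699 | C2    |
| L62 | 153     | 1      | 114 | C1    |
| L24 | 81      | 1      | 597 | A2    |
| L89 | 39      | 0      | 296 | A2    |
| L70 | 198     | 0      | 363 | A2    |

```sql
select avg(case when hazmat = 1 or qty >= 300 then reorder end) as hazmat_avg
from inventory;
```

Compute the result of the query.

102.7272727273

bin=L47: ✓ → 118
bin=L14: ✓ → 52
bin=L79: ✓ → 35
bin=L22: ✗
bin=L73: ✗
bin=L26: ✓ → 157
bin=L50: ✓ → 73
bin=L23: ✓ → 36
bin=L78: ✓ → 66
bin=L11: ✓ → 161
bin=L62: ✓ → 153
bin=L24: ✓ → 81
bin=L89: ✗
bin=L70: ✓ → 198
hazmat_avg = (118 + 52 + 35 + 157 + 73 + 36 + 66 + 161 + 153 + 81 + 198) / 11 = 102.7272727273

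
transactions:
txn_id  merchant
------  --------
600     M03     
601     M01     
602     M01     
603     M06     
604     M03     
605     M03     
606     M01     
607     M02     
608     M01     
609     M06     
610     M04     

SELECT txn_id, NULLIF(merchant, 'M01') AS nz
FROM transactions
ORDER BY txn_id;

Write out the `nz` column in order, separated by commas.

M03, NULL, NULL, M06, M03, M03, NULL, M02, NULL, M06, M04

txn_id=600: merchant=M03 vs M01: differ → M03
txn_id=601: merchant=M01 vs M01: equal → NULL
txn_id=602: merchant=M01 vs M01: equal → NULL
txn_id=603: merchant=M06 vs M01: differ → M06
txn_id=604: merchant=M03 vs M01: differ → M03
txn_id=605: merchant=M03 vs M01: differ → M03
txn_id=606: merchant=M01 vs M01: equal → NULL
txn_id=607: merchant=M02 vs M01: differ → M02
txn_id=608: merchant=M01 vs M01: equal → NULL
txn_id=609: merchant=M06 vs M01: differ → M06
txn_id=610: merchant=M04 vs M01: differ → M04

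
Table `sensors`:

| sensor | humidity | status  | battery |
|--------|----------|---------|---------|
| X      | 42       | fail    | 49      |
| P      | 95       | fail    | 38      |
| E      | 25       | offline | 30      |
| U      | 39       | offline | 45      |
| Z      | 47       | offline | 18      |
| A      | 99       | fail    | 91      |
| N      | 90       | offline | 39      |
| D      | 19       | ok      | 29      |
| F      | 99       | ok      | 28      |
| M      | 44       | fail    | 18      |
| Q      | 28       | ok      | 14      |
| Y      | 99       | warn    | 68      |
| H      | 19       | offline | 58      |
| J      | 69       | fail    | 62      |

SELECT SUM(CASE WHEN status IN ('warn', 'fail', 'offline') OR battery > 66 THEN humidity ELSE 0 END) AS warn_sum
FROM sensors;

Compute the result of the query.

sensor=X: ✓ → 42
sensor=P: ✓ → 95
sensor=E: ✓ → 25
sensor=U: ✓ → 39
sensor=Z: ✓ → 47
sensor=A: ✓ → 99
sensor=N: ✓ → 90
sensor=D: ✗
sensor=F: ✗
sensor=M: ✓ → 44
sensor=Q: ✗
sensor=Y: ✓ → 99
sensor=H: ✓ → 19
sensor=J: ✓ → 69
warn_sum = 42 + 95 + 25 + 39 + 47 + 99 + 90 + 44 + 99 + 19 + 69 = 668

668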